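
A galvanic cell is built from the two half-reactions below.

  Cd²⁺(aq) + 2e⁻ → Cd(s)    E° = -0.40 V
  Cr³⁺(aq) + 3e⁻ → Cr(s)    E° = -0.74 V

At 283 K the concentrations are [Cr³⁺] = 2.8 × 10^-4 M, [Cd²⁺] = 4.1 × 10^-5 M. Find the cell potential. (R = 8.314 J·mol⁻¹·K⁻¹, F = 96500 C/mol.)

The Cd²⁺/Cd couple has the higher reduction potential and acts as the cathode, so E°_cell = -0.40 − (-0.74) = 0.34 V.
Balancing electrons gives n = 6; the reaction quotient is Q = [Cr³⁺]^2/[Cd²⁺]^3 = 1.14 × 10^6.
E = E° − (RT/nF) ln Q = 0.34 − (8.314×283)/(6×96500) × (13.944) = 0.340 − 0.057 = 0.283 V.

0.283 V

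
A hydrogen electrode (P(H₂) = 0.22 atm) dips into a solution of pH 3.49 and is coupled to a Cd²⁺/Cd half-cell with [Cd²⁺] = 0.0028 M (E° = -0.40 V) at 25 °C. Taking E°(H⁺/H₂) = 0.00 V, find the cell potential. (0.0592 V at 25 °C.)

The hydrogen couple is the cathode, so E°_cell = 0.40 V; n = 2.
[H⁺] = 10^(−3.49) = 3.2 × 10^-4 M, and Q = [Cd²⁺]·P(H₂) / [H⁺]^2 = 5880.
E = E° − (0.0592/2) log Q = 0.40 − (0.0592/2)(3.770) = 0.288 V.

0.29 V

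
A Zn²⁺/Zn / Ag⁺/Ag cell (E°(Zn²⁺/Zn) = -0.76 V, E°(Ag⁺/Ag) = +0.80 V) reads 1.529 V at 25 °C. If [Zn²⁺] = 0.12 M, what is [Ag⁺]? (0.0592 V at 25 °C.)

From the Nernst equation, log Q = n(E° − E)/0.0592 = 2(1.56 − 1.529)/0.0592 = 1.047, so Q = 11.2.
With Q = [Zn²⁺]/[Ag⁺]^2 and the known concentrations, [Ag⁺]^2 in the denominator gives [Ag⁺] = 0.1 M.

0.1 M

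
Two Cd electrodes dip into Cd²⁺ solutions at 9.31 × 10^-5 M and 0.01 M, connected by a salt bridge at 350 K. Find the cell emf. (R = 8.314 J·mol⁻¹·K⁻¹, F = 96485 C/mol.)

Both half-cells are Cd²⁺/Cd, so E°_cell = 0. The concentrated side is the cathode; the cell reaction moves Cd²⁺ from high to low concentration with n = 2.
Q = [Cd²⁺]_dilute/[Cd²⁺]_conc = 9.31 × 10^-5/0.01 = 0.00931.
E = 0 − (RT/nF) ln Q = −((8.314×350)/(2×96485))(-4.677) = 0.0705 V.

0.071 V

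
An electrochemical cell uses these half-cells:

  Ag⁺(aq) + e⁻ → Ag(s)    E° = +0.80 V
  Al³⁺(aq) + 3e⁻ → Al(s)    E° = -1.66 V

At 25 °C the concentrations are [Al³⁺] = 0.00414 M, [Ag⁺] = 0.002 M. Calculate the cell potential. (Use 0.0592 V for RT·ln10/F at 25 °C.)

2.35 V

The Ag⁺/Ag couple has the higher reduction potential and acts as the cathode, so E°_cell = +0.80 − (-1.66) = 2.46 V.
Balancing electrons gives n = 3; the reaction quotient is Q = [Al³⁺]/[Ag⁺]^3 = 5.17 × 10^5.
At 25 °C, E = E° − (0.0592/n) log Q = 2.46 − (0.0592/3)(5.714) = 2.460 − 0.113 = 2.347 V.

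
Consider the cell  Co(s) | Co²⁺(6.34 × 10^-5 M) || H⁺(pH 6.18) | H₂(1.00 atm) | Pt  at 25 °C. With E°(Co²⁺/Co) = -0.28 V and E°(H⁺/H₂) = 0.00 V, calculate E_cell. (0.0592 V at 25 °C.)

0.038 V

The hydrogen couple is the cathode, so E°_cell = 0.28 V; n = 2.
[H⁺] = 10^(−6.18) = 6.6 × 10^-7 M, and Q = [Co²⁺]·P(H₂) / [H⁺]^2 = 1.45 × 10^8.
E = E° − (0.0592/2) log Q = 0.28 − (0.0592/2)(8.162) = 0.038 V.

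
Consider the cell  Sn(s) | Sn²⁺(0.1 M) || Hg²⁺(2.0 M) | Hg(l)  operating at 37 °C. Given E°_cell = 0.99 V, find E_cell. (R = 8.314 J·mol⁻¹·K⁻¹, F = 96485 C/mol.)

Balancing electrons gives n = 2; the reaction quotient is Q = [Sn²⁺]/[Hg²⁺] = 0.0500.
E = E° − (RT/nF) ln Q = 0.99 − (8.314×310)/(2×96485) × (-2.996) = 0.990 + 0.040 = 1.030 V.

1.03 V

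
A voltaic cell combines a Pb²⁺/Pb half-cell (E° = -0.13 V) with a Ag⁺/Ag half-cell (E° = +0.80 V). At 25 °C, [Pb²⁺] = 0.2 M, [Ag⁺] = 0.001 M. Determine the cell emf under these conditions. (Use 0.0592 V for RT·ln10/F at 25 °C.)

0.773 V

The Ag⁺/Ag couple has the higher reduction potential and acts as the cathode, so E°_cell = +0.80 − (-0.13) = 0.93 V.
Balancing electrons gives n = 2; the reaction quotient is Q = [Pb²⁺]/[Ag⁺]^2 = 2 × 10^5.
At 25 °C, E = E° − (0.0592/n) log Q = 0.93 − (0.0592/2)(5.301) = 0.930 − 0.157 = 0.773 V.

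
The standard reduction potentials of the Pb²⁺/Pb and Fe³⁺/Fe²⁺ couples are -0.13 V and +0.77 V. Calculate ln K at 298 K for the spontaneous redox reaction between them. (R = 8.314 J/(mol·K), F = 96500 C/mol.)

E°_cell = +0.77 − (-0.13) = 0.90 V, with n = 2 electrons transferred.
At equilibrium E = 0, so the Nernst equation gives ln K = nFE°/RT = (2)(96500)(0.90)/((8.314)(298)) = 70.11.

ln K = 70.1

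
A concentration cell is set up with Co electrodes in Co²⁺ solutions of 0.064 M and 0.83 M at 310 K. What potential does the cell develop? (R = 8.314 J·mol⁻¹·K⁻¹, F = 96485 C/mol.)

Both half-cells are Co²⁺/Co, so E°_cell = 0. The concentrated side is the cathode; the cell reaction moves Co²⁺ from high to low concentration with n = 2.
Q = [Co²⁺]_dilute/[Co²⁺]_conc = 0.064/0.83 = 0.0771.
E = 0 − (RT/nF) ln Q = −((8.314×310)/(2×96485))(-2.563) = 0.0342 V.

0.034 V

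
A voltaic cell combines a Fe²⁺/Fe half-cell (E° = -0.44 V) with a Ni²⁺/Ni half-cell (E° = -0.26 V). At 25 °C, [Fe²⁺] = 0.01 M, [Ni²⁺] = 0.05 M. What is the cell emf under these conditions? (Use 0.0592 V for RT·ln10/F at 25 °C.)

0.201 V

The Ni²⁺/Ni couple has the higher reduction potential and acts as the cathode, so E°_cell = -0.26 − (-0.44) = 0.18 V.
Balancing electrons gives n = 2; the reaction quotient is Q = [Fe²⁺]/[Ni²⁺] = 0.200.
At 25 °C, E = E° − (0.0592/n) log Q = 0.18 − (0.0592/2)(-0.699) = 0.180 + 0.021 = 0.201 V.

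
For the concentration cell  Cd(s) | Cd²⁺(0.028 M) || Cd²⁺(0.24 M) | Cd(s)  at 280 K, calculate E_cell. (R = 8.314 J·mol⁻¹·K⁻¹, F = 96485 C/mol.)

Both half-cells are Cd²⁺/Cd, so E°_cell = 0. The concentrated side is the cathode; the cell reaction moves Cd²⁺ from high to low concentration with n = 2.
Q = [Cd²⁺]_dilute/[Cd²⁺]_conc = 0.028/0.24 = 0.117.
E = 0 − (RT/nF) ln Q = −((8.314×280)/(2×96485))(-2.148) = 0.0259 V.

0.026 V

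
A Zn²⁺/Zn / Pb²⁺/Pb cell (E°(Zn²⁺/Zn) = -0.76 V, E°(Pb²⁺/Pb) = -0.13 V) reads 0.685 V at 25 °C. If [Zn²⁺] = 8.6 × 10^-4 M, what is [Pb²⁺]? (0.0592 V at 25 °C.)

From the Nernst equation, log Q = n(E° − E)/0.0592 = 2(0.63 − 0.685)/0.0592 = -1.858, so Q = 0.0139.
With Q = [Zn²⁺]/[Pb²⁺] and the known concentrations, [Pb²⁺] in the denominator gives [Pb²⁺] = 0.062 M.

0.062 M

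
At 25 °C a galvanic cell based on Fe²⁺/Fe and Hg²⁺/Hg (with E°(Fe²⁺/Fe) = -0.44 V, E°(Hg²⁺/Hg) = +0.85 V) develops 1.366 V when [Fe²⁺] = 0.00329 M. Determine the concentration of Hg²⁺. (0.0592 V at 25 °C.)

1.2 M

From the Nernst equation, log Q = n(E° − E)/0.0592 = 2(1.29 − 1.366)/0.0592 = -2.568, so Q = 0.00271.
With Q = [Fe²⁺]/[Hg²⁺] and the known concentrations, [Hg²⁺] in the denominator gives [Hg²⁺] = 1.2 M.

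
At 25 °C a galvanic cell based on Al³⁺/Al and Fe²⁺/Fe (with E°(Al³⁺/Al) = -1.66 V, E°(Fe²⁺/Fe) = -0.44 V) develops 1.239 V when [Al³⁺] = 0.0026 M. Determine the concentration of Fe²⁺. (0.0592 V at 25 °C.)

From the Nernst equation, log Q = n(E° − E)/0.0592 = 6(1.22 − 1.239)/0.0592 = -1.926, so Q = 0.0119.
With Q = [Al³⁺]^2/[Fe²⁺]^3 and the known concentrations, [Fe²⁺]^3 in the denominator gives [Fe²⁺] = 0.083 M.

0.083 M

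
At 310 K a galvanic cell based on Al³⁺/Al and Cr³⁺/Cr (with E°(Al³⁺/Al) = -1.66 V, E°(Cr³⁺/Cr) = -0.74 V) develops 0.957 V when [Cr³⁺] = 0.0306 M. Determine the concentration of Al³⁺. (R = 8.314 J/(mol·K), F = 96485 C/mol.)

From the Nernst equation, ln Q = nF(E° − E)/RT = 3×96485×(0.92 − 0.957)/(8.314×310) = -4.155, so Q = 0.0157.
With Q = [Al³⁺]/[Cr³⁺] and the known concentrations, [Al³⁺] in the numerator gives [Al³⁺] = 4.8 × 10^-4 M.

4.8 × 10^-4 M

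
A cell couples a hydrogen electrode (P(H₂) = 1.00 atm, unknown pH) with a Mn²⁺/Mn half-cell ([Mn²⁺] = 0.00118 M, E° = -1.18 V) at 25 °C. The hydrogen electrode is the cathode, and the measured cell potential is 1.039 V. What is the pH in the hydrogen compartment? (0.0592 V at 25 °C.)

pH = 3.85

E°_cell = 1.18 V and n = 2.
log Q = n(E° − E)/0.0592 = 2×(1.18 − 1.039)/0.0592 = 4.764.
With Q = [Mn²⁺]·P(H₂) / [H⁺]^2, solving for [H⁺] gives log[H⁺] = -3.846, so pH = 3.85.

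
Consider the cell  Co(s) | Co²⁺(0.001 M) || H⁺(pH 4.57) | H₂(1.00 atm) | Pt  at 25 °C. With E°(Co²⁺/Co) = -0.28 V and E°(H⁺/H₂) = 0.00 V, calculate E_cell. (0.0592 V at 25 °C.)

0.098 V

The hydrogen couple is the cathode, so E°_cell = 0.28 V; n = 2.
[H⁺] = 10^(−4.57) = 2.7 × 10^-5 M, and Q = [Co²⁺]·P(H₂) / [H⁺]^2 = 1.38 × 10^6.
E = E° − (0.0592/2) log Q = 0.28 − (0.0592/2)(6.140) = 0.098 V.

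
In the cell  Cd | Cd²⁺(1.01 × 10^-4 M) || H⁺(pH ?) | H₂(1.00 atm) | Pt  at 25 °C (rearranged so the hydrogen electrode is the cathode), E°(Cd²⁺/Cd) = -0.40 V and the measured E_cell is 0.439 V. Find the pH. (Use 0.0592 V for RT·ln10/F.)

pH = 1.34

E°_cell = 0.40 V and n = 2.
log Q = n(E° − E)/0.0592 = 2×(0.40 − 0.439)/0.0592 = -1.318.
With Q = [Cd²⁺]·P(H₂) / [H⁺]^2, solving for [H⁺] gives log[H⁺] = -1.339, so pH = 1.34.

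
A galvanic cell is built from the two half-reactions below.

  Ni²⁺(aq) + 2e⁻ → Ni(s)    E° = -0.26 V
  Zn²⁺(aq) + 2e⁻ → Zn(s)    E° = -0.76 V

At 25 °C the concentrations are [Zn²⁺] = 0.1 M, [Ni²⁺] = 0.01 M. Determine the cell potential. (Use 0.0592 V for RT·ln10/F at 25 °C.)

The Ni²⁺/Ni couple has the higher reduction potential and acts as the cathode, so E°_cell = -0.26 − (-0.76) = 0.50 V.
Balancing electrons gives n = 2; the reaction quotient is Q = [Zn²⁺]/[Ni²⁺] = 10.0.
At 25 °C, E = E° − (0.0592/n) log Q = 0.50 − (0.0592/2)(1.000) = 0.500 − 0.030 = 0.470 V.

0.470 V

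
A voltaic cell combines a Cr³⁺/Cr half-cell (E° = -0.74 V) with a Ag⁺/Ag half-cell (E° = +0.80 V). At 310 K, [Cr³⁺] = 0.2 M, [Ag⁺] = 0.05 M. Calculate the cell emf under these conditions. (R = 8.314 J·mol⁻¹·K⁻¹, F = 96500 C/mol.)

The Ag⁺/Ag couple has the higher reduction potential and acts as the cathode, so E°_cell = +0.80 − (-0.74) = 1.54 V.
Balancing electrons gives n = 3; the reaction quotient is Q = [Cr³⁺]/[Ag⁺]^3 = 1600.
E = E° − (RT/nF) ln Q = 1.54 − (8.314×310)/(3×96500) × (7.378) = 1.540 − 0.066 = 1.474 V.

1.47 V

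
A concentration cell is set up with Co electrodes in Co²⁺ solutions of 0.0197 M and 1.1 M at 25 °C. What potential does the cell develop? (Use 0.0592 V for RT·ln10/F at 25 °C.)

Both half-cells are Co²⁺/Co, so E°_cell = 0. The concentrated side is the cathode; the cell reaction moves Co²⁺ from high to low concentration with n = 2.
Q = [Co²⁺]_dilute/[Co²⁺]_conc = 0.0197/1.1 = 0.0179.
E = 0 − (0.0592/2) log Q = −(0.0592/2)(-1.747) = 0.0517 V.

0.052 V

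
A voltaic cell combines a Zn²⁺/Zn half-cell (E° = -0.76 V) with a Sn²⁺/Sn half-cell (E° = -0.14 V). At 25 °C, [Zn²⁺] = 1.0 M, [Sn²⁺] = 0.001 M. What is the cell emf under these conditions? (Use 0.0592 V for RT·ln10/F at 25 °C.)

0.531 V

The Sn²⁺/Sn couple has the higher reduction potential and acts as the cathode, so E°_cell = -0.14 − (-0.76) = 0.62 V.
Balancing electrons gives n = 2; the reaction quotient is Q = [Zn²⁺]/[Sn²⁺] = 1000.
At 25 °C, E = E° − (0.0592/n) log Q = 0.62 − (0.0592/2)(3.000) = 0.620 − 0.089 = 0.531 V.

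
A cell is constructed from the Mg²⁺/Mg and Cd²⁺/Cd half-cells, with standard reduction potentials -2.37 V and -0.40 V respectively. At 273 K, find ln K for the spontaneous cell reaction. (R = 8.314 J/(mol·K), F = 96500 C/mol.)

ln K = 167.5

E°_cell = -0.40 − (-2.37) = 1.97 V, with n = 2 electrons transferred.
At equilibrium E = 0, so the Nernst equation gives ln K = nFE°/RT = (2)(96500)(1.97)/((8.314)(273)) = 167.51.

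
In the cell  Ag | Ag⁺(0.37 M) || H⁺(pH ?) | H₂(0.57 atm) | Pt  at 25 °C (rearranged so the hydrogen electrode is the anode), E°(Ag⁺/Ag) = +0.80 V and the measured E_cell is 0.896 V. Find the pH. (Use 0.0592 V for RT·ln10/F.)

pH = 2.18

E°_cell = 0.80 V and n = 2.
log Q = n(E° − E)/0.0592 = 2×(0.80 − 0.896)/0.0592 = -3.243.
With Q = [H⁺]^2 / ([Ag⁺]^2·P(H₂)), solving for [H⁺] gives log[H⁺] = -2.175, so pH = 2.18.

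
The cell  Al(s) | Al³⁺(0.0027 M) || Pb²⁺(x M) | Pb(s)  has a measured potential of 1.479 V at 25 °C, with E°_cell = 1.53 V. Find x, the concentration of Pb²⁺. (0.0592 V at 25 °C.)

3.7 × 10^-4 M

From the Nernst equation, log Q = n(E° − E)/0.0592 = 6(1.53 − 1.479)/0.0592 = 5.169, so Q = 1.48 × 10^5.
With Q = [Al³⁺]^2/[Pb²⁺]^3 and the known concentrations, [Pb²⁺]^3 in the denominator gives [Pb²⁺] = 3.7 × 10^-4 M.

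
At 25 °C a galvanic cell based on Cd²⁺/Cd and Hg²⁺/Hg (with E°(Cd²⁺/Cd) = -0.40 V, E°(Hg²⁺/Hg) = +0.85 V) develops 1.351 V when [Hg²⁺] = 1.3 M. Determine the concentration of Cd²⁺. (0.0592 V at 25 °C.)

From the Nernst equation, log Q = n(E° − E)/0.0592 = 2(1.25 − 1.351)/0.0592 = -3.412, so Q = 3.87 × 10^-4.
With Q = [Cd²⁺]/[Hg²⁺] and the known concentrations, [Cd²⁺] in the numerator gives [Cd²⁺] = 5 × 10^-4 M.

5 × 10^-4 M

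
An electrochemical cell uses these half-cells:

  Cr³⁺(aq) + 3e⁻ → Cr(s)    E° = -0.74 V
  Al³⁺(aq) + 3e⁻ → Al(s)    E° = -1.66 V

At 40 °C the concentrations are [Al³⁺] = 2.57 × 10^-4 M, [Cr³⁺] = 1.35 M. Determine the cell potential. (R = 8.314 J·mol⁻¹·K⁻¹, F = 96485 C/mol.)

0.997 V

The Cr³⁺/Cr couple has the higher reduction potential and acts as the cathode, so E°_cell = -0.74 − (-1.66) = 0.92 V.
Balancing electrons gives n = 3; the reaction quotient is Q = [Al³⁺]/[Cr³⁺] = 1.9 × 10^-4.
E = E° − (RT/nF) ln Q = 0.92 − (8.314×313)/(3×96485) × (-8.567) = 0.920 + 0.077 = 0.997 V.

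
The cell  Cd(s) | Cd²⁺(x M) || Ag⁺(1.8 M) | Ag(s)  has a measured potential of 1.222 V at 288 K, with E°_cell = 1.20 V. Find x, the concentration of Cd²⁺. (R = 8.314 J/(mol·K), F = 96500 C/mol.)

0.55 M

From the Nernst equation, ln Q = nF(E° − E)/RT = 2×96500×(1.20 − 1.222)/(8.314×288) = -1.773, so Q = 0.170.
With Q = [Cd²⁺]/[Ag⁺]^2 and the known concentrations, [Cd²⁺] in the numerator gives [Cd²⁺] = 0.55 M.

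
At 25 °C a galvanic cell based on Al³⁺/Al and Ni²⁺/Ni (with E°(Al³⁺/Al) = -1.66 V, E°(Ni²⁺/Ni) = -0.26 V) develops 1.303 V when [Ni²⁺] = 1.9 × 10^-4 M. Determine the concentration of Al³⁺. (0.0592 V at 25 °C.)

0.22 M

From the Nernst equation, log Q = n(E° − E)/0.0592 = 6(1.40 − 1.303)/0.0592 = 9.831, so Q = 6.78 × 10^9.
With Q = [Al³⁺]^2/[Ni²⁺]^3 and the known concentrations, [Al³⁺]^2 in the numerator gives [Al³⁺] = 0.22 M.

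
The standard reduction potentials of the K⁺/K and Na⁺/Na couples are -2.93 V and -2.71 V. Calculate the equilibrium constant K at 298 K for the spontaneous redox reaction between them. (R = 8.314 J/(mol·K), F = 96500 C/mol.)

5300

E°_cell = -2.71 − (-2.93) = 0.22 V, with n = 1 electron transferred.
At equilibrium E = 0, so the Nernst equation gives ln K = nFE°/RT = (1)(96500)(0.22)/((8.314)(298)) = 8.57.
K = e^8.57 = 5300.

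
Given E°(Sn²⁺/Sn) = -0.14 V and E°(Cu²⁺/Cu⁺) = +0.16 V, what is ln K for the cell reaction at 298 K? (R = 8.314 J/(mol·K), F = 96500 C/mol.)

E°_cell = +0.16 − (-0.14) = 0.30 V, with n = 2 electrons transferred.
At equilibrium E = 0, so the Nernst equation gives ln K = nFE°/RT = (2)(96500)(0.30)/((8.314)(298)) = 23.37.

ln K = 23.4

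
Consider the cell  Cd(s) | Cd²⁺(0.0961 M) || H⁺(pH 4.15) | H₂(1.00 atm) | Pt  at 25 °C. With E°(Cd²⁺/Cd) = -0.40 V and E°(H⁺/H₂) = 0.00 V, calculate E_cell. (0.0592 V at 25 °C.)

0.18 V

The hydrogen couple is the cathode, so E°_cell = 0.40 V; n = 2.
[H⁺] = 10^(−4.15) = 7.1 × 10^-5 M, and Q = [Cd²⁺]·P(H₂) / [H⁺]^2 = 1.92 × 10^7.
E = E° − (0.0592/2) log Q = 0.40 − (0.0592/2)(7.283) = 0.184 V.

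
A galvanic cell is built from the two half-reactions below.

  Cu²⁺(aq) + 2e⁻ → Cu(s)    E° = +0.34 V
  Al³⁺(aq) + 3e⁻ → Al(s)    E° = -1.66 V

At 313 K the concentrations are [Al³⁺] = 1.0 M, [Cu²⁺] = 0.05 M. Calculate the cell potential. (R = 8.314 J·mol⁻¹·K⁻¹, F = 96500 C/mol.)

The Cu²⁺/Cu couple has the higher reduction potential and acts as the cathode, so E°_cell = +0.34 − (-1.66) = 2.00 V.
Balancing electrons gives n = 6; the reaction quotient is Q = [Al³⁺]^2/[Cu²⁺]^3 = 8000.
E = E° − (RT/nF) ln Q = 2.00 − (8.314×313)/(6×96500) × (8.987) = 2.000 − 0.040 = 1.960 V.

1.96 V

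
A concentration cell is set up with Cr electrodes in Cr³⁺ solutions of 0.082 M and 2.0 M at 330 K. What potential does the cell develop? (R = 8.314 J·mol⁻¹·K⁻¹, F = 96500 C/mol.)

0.030 V

Both half-cells are Cr³⁺/Cr, so E°_cell = 0. The concentrated side is the cathode; the cell reaction moves Cr³⁺ from high to low concentration with n = 3.
Q = [Cr³⁺]_dilute/[Cr³⁺]_conc = 0.082/2.0 = 0.0410.
E = 0 − (RT/nF) ln Q = −((8.314×330)/(3×96500))(-3.194) = 0.0303 V.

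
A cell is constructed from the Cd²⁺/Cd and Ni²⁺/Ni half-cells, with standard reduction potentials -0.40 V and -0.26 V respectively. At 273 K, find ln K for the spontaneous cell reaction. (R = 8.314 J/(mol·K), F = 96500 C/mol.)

ln K = 11.9

E°_cell = -0.26 − (-0.40) = 0.14 V, with n = 2 electrons transferred.
At equilibrium E = 0, so the Nernst equation gives ln K = nFE°/RT = (2)(96500)(0.14)/((8.314)(273)) = 11.90.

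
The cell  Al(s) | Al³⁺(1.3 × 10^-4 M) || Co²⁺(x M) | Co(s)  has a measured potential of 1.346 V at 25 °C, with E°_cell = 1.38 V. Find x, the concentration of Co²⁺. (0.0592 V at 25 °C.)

From the Nernst equation, log Q = n(E° − E)/0.0592 = 6(1.38 − 1.346)/0.0592 = 3.446, so Q = 2790.
With Q = [Al³⁺]^2/[Co²⁺]^3 and the known concentrations, [Co²⁺]^3 in the denominator gives [Co²⁺] = 1.8 × 10^-4 M.

1.8 × 10^-4 M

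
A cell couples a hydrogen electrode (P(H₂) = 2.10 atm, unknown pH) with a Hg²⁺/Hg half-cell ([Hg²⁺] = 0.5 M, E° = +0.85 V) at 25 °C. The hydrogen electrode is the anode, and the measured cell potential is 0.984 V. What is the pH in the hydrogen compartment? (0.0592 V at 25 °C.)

pH = 2.25

E°_cell = 0.85 V and n = 2.
log Q = n(E° − E)/0.0592 = 2×(0.85 − 0.984)/0.0592 = -4.527.
With Q = [H⁺]^2 / ([Hg²⁺]·P(H₂)), solving for [H⁺] gives log[H⁺] = -2.253, so pH = 2.25.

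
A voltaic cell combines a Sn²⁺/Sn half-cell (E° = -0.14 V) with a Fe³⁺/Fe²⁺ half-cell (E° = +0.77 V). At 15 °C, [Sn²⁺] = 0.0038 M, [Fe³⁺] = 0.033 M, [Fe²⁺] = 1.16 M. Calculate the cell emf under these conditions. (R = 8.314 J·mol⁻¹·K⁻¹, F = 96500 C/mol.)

The Fe³⁺/Fe²⁺ couple has the higher reduction potential and acts as the cathode, so E°_cell = +0.77 − (-0.14) = 0.91 V.
Balancing electrons gives n = 2; the reaction quotient is Q = [Sn²⁺]·[Fe²⁺]^2/[Fe³⁺]^2 = 4.70.
E = E° − (RT/nF) ln Q = 0.91 − (8.314×288)/(2×96500) × (1.547) = 0.910 − 0.019 = 0.891 V.

0.891 V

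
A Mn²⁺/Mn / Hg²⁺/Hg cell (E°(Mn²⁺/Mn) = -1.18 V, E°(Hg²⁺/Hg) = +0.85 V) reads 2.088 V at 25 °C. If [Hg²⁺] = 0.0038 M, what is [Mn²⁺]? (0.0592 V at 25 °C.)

4.2 × 10^-5 M

From the Nernst equation, log Q = n(E° − E)/0.0592 = 2(2.03 − 2.088)/0.0592 = -1.959, so Q = 0.0110.
With Q = [Mn²⁺]/[Hg²⁺] and the known concentrations, [Mn²⁺] in the numerator gives [Mn²⁺] = 4.2 × 10^-5 M.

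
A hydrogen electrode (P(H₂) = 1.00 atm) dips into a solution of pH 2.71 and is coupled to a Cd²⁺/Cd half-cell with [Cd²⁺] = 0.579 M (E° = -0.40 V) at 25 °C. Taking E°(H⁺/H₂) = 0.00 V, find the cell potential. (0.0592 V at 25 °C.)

0.25 V

The hydrogen couple is the cathode, so E°_cell = 0.40 V; n = 2.
[H⁺] = 10^(−2.71) = 0.0019 M, and Q = [Cd²⁺]·P(H₂) / [H⁺]^2 = 1.52 × 10^5.
E = E° − (0.0592/2) log Q = 0.40 − (0.0592/2)(5.183) = 0.247 V.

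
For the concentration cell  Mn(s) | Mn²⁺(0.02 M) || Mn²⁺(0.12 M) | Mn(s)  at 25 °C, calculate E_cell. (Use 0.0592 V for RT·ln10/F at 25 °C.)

0.023 V

Both half-cells are Mn²⁺/Mn, so E°_cell = 0. The concentrated side is the cathode; the cell reaction moves Mn²⁺ from high to low concentration with n = 2.
Q = [Mn²⁺]_dilute/[Mn²⁺]_conc = 0.02/0.12 = 0.167.
E = 0 − (0.0592/2) log Q = −(0.0592/2)(-0.778) = 0.0230 V.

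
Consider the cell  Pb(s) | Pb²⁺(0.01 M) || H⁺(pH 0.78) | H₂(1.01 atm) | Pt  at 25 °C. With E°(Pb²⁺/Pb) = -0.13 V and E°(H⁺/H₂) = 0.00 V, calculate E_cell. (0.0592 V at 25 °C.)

0.14 V

The hydrogen couple is the cathode, so E°_cell = 0.13 V; n = 2.
[H⁺] = 10^(−0.78) = 0.17 M, and Q = [Pb²⁺]·P(H₂) / [H⁺]^2 = 0.367.
E = E° − (0.0592/2) log Q = 0.13 − (0.0592/2)(-0.436) = 0.143 V.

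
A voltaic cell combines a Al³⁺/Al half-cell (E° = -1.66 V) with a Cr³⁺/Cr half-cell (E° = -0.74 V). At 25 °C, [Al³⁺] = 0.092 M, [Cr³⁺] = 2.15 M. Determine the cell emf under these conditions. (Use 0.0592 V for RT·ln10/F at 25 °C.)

The Cr³⁺/Cr couple has the higher reduction potential and acts as the cathode, so E°_cell = -0.74 − (-1.66) = 0.92 V.
Balancing electrons gives n = 3; the reaction quotient is Q = [Al³⁺]/[Cr³⁺] = 0.0428.
At 25 °C, E = E° − (0.0592/n) log Q = 0.92 − (0.0592/3)(-1.369) = 0.920 + 0.027 = 0.947 V.

0.947 V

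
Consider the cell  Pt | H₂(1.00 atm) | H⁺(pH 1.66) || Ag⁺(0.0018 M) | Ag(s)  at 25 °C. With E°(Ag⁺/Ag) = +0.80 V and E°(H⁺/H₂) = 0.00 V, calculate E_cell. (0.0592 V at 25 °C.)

0.74 V

The Ag⁺/Ag couple is the cathode, so E°_cell = 0.80 V; n = 2.
[H⁺] = 10^(−1.66) = 0.022 M, and Q = [H⁺]^2 / ([Ag⁺]^2·P(H₂)) = 148.
E = E° − (0.0592/2) log Q = 0.80 − (0.0592/2)(2.169) = 0.736 V.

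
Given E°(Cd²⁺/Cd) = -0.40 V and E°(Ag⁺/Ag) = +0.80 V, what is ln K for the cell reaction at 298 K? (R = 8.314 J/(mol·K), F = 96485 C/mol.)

ln K = 93.5

E°_cell = +0.80 − (-0.40) = 1.20 V, with n = 2 electrons transferred.
At equilibrium E = 0, so the Nernst equation gives ln K = nFE°/RT = (2)(96485)(1.20)/((8.314)(298)) = 93.46.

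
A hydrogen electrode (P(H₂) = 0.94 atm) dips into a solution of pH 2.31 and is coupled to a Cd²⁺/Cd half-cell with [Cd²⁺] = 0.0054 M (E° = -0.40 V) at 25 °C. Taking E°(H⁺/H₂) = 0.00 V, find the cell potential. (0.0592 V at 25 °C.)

0.33 V

The hydrogen couple is the cathode, so E°_cell = 0.40 V; n = 2.
[H⁺] = 10^(−2.31) = 0.0049 M, and Q = [Cd²⁺]·P(H₂) / [H⁺]^2 = 212.
E = E° − (0.0592/2) log Q = 0.40 − (0.0592/2)(2.326) = 0.331 V.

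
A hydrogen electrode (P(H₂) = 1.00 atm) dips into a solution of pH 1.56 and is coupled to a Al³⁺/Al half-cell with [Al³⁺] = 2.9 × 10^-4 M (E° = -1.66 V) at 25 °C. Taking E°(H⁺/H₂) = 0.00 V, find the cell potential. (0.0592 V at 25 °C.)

1.64 V

The hydrogen couple is the cathode, so E°_cell = 1.66 V; n = 6.
[H⁺] = 10^(−1.56) = 0.028 M, and Q = [Al³⁺]^2·P(H₂)^3 / [H⁺]^6 = 193.
E = E° − (0.0592/6) log Q = 1.66 − (0.0592/6)(2.285) = 1.637 V.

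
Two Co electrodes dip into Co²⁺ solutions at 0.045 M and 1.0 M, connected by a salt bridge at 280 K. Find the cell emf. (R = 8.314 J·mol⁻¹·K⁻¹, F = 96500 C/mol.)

Both half-cells are Co²⁺/Co, so E°_cell = 0. The concentrated side is the cathode; the cell reaction moves Co²⁺ from high to low concentration with n = 2.
Q = [Co²⁺]_dilute/[Co²⁺]_conc = 0.045/1.0 = 0.0450.
E = 0 − (RT/nF) ln Q = −((8.314×280)/(2×96500))(-3.101) = 0.0374 V.

0.037 V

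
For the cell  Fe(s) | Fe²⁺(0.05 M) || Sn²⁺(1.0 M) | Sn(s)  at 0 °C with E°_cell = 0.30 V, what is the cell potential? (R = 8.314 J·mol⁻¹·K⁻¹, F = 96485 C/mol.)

Balancing electrons gives n = 2; the reaction quotient is Q = [Fe²⁺]/[Sn²⁺] = 0.0500.
E = E° − (RT/nF) ln Q = 0.30 − (8.314×273)/(2×96485) × (-2.996) = 0.300 + 0.035 = 0.335 V.

0.335 V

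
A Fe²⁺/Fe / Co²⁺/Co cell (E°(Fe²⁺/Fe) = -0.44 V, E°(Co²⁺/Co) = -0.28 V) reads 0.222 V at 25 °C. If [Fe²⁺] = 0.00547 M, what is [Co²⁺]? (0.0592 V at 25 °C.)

From the Nernst equation, log Q = n(E° − E)/0.0592 = 2(0.16 − 0.222)/0.0592 = -2.095, so Q = 0.00804.
With Q = [Fe²⁺]/[Co²⁺] and the known concentrations, [Co²⁺] in the denominator gives [Co²⁺] = 0.68 M.

0.68 M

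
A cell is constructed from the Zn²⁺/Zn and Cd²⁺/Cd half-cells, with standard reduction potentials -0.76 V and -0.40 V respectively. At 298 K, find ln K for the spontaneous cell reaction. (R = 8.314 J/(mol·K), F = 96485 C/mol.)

E°_cell = -0.40 − (-0.76) = 0.36 V, with n = 2 electrons transferred.
At equilibrium E = 0, so the Nernst equation gives ln K = nFE°/RT = (2)(96485)(0.36)/((8.314)(298)) = 28.04.

ln K = 28.0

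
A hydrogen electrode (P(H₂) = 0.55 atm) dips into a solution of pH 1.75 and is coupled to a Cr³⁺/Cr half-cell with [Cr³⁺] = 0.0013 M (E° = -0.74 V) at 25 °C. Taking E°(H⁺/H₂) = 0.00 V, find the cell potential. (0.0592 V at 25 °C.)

The hydrogen couple is the cathode, so E°_cell = 0.74 V; n = 6.
[H⁺] = 10^(−1.75) = 0.018 M, and Q = [Cr³⁺]^2·P(H₂)^3 / [H⁺]^6 = 8890.
E = E° − (0.0592/6) log Q = 0.74 − (0.0592/6)(3.949) = 0.701 V.

0.70 V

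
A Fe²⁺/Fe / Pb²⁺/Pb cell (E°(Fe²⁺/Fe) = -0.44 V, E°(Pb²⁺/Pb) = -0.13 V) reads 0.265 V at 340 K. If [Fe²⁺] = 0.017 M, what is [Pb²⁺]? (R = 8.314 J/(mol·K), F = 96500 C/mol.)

7.9 × 10^-4 M

From the Nernst equation, ln Q = nF(E° − E)/RT = 2×96500×(0.31 − 0.265)/(8.314×340) = 3.072, so Q = 21.6.
With Q = [Fe²⁺]/[Pb²⁺] and the known concentrations, [Pb²⁺] in the denominator gives [Pb²⁺] = 7.9 × 10^-4 M.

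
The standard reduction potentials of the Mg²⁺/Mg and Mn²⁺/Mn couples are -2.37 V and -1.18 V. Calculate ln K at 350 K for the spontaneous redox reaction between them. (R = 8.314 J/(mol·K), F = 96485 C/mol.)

ln K = 78.9

E°_cell = -1.18 − (-2.37) = 1.19 V, with n = 2 electrons transferred.
At equilibrium E = 0, so the Nernst equation gives ln K = nFE°/RT = (2)(96485)(1.19)/((8.314)(350)) = 78.91.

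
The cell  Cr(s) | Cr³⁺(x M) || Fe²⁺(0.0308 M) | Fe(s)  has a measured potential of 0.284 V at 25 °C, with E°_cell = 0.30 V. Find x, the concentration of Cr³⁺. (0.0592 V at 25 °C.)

From the Nernst equation, log Q = n(E° − E)/0.0592 = 6(0.30 − 0.284)/0.0592 = 1.622, so Q = 41.8.
With Q = [Cr³⁺]^2/[Fe²⁺]^3 and the known concentrations, [Cr³⁺]^2 in the numerator gives [Cr³⁺] = 0.035 M.

0.035 M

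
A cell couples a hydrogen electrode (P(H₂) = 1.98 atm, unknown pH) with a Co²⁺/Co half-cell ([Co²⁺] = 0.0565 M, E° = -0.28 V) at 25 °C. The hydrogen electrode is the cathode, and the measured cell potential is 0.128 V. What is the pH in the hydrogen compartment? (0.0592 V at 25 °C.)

pH = 3.04

E°_cell = 0.28 V and n = 2.
log Q = n(E° − E)/0.0592 = 2×(0.28 − 0.128)/0.0592 = 5.135.
With Q = [Co²⁺]·P(H₂) / [H⁺]^2, solving for [H⁺] gives log[H⁺] = -3.043, so pH = 3.04.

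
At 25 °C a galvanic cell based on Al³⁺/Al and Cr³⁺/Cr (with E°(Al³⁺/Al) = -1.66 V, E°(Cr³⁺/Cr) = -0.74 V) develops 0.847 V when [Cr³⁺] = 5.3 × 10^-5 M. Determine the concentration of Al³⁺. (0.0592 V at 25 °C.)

0.27 M

From the Nernst equation, log Q = n(E° − E)/0.0592 = 3(0.92 − 0.847)/0.0592 = 3.699, so Q = 5000.
With Q = [Al³⁺]/[Cr³⁺] and the known concentrations, [Al³⁺] in the numerator gives [Al³⁺] = 0.27 M.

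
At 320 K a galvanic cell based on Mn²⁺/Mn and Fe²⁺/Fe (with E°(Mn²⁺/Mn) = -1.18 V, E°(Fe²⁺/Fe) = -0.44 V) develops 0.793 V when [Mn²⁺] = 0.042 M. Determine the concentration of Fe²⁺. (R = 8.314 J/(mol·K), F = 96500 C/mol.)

From the Nernst equation, ln Q = nF(E° − E)/RT = 2×96500×(0.74 − 0.793)/(8.314×320) = -3.845, so Q = 0.0214.
With Q = [Mn²⁺]/[Fe²⁺] and the known concentrations, [Fe²⁺] in the denominator gives [Fe²⁺] = 2.0 M.

2.0 M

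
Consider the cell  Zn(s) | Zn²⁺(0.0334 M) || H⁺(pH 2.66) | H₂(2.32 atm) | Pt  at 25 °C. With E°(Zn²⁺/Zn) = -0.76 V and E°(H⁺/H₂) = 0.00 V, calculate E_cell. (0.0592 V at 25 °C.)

The hydrogen couple is the cathode, so E°_cell = 0.76 V; n = 2.
[H⁺] = 10^(−2.66) = 0.0022 M, and Q = [Zn²⁺]·P(H₂) / [H⁺]^2 = 1.62 × 10^4.
E = E° − (0.0592/2) log Q = 0.76 − (0.0592/2)(4.209) = 0.635 V.

0.64 V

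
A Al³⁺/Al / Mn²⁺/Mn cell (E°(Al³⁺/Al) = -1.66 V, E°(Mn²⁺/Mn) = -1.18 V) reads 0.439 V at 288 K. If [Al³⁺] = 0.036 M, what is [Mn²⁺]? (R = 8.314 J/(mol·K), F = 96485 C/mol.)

0.004 M

From the Nernst equation, ln Q = nF(E° − E)/RT = 6×96485×(0.48 − 0.439)/(8.314×288) = 9.913, so Q = 2.02 × 10^4.
With Q = [Al³⁺]^2/[Mn²⁺]^3 and the known concentrations, [Mn²⁺]^3 in the denominator gives [Mn²⁺] = 0.004 M.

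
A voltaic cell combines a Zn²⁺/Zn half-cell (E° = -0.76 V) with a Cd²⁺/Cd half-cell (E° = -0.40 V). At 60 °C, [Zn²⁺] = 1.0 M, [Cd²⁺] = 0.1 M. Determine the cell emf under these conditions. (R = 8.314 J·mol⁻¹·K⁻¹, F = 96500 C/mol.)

The Cd²⁺/Cd couple has the higher reduction potential and acts as the cathode, so E°_cell = -0.40 − (-0.76) = 0.36 V.
Balancing electrons gives n = 2; the reaction quotient is Q = [Zn²⁺]/[Cd²⁺] = 10.0.
E = E° − (RT/nF) ln Q = 0.36 − (8.314×333)/(2×96500) × (2.303) = 0.360 − 0.033 = 0.327 V.

0.327 V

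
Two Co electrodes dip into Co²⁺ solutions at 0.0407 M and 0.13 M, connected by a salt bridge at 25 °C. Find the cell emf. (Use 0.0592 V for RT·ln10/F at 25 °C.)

0.015 V

Both half-cells are Co²⁺/Co, so E°_cell = 0. The concentrated side is the cathode; the cell reaction moves Co²⁺ from high to low concentration with n = 2.
Q = [Co²⁺]_dilute/[Co²⁺]_conc = 0.0407/0.13 = 0.313.
E = 0 − (0.0592/2) log Q = −(0.0592/2)(-0.504) = 0.0149 V.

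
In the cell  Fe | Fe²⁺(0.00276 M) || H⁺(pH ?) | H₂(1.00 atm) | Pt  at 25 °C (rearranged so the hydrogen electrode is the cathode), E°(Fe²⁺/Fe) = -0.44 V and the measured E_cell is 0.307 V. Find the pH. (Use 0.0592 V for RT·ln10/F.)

pH = 3.53

E°_cell = 0.44 V and n = 2.
log Q = n(E° − E)/0.0592 = 2×(0.44 − 0.307)/0.0592 = 4.493.
With Q = [Fe²⁺]·P(H₂) / [H⁺]^2, solving for [H⁺] gives log[H⁺] = -3.526, so pH = 3.53.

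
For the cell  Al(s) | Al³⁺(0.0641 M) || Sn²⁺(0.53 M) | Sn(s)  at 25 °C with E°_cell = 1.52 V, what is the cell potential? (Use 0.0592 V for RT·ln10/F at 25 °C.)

Balancing electrons gives n = 6; the reaction quotient is Q = [Al³⁺]^2/[Sn²⁺]^3 = 0.0276.
At 25 °C, E = E° − (0.0592/n) log Q = 1.52 − (0.0592/6)(-1.559) = 1.520 + 0.015 = 1.535 V.

1.54 V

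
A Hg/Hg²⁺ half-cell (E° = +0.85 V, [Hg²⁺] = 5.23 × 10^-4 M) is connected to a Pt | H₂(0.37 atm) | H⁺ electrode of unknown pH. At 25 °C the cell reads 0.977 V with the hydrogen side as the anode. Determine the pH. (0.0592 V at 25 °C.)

pH = 4.00

E°_cell = 0.85 V and n = 2.
log Q = n(E° − E)/0.0592 = 2×(0.85 − 0.977)/0.0592 = -4.291.
With Q = [H⁺]^2 / ([Hg²⁺]·P(H₂)), solving for [H⁺] gives log[H⁺] = -4.002, so pH = 4.00.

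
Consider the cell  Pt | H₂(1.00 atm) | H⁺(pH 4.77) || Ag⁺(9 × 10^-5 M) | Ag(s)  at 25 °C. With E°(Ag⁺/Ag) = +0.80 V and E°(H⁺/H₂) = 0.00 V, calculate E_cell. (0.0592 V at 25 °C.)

0.84 V

The Ag⁺/Ag couple is the cathode, so E°_cell = 0.80 V; n = 2.
[H⁺] = 10^(−4.77) = 1.7 × 10^-5 M, and Q = [H⁺]^2 / ([Ag⁺]^2·P(H₂)) = 0.0356.
E = E° − (0.0592/2) log Q = 0.80 − (0.0592/2)(-1.448) = 0.843 V.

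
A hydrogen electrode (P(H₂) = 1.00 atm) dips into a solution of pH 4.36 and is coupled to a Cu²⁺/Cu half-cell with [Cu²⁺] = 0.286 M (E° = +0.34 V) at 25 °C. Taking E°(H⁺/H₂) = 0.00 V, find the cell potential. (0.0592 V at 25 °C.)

0.58 V

The Cu²⁺/Cu couple is the cathode, so E°_cell = 0.34 V; n = 2.
[H⁺] = 10^(−4.36) = 4.4 × 10^-5 M, and Q = [H⁺]^2 / ([Cu²⁺]·P(H₂)) = 6.66 × 10^-9.
E = E° − (0.0592/2) log Q = 0.34 − (0.0592/2)(-8.176) = 0.582 V.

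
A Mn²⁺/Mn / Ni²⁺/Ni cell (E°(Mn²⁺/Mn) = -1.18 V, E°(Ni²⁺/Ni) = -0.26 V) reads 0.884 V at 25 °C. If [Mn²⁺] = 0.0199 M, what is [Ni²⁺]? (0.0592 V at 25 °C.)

0.0012 M

From the Nernst equation, log Q = n(E° − E)/0.0592 = 2(0.92 − 0.884)/0.0592 = 1.216, so Q = 16.5.
With Q = [Mn²⁺]/[Ni²⁺] and the known concentrations, [Ni²⁺] in the denominator gives [Ni²⁺] = 0.0012 M.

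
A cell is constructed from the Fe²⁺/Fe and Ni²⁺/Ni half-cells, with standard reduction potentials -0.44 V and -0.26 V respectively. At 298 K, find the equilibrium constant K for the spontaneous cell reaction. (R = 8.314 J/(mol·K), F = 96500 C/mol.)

E°_cell = -0.26 − (-0.44) = 0.18 V, with n = 2 electrons transferred.
At equilibrium E = 0, so the Nernst equation gives ln K = nFE°/RT = (2)(96500)(0.18)/((8.314)(298)) = 14.02.
K = e^14.02 = 1.2 × 10^6.

1.2 × 10^6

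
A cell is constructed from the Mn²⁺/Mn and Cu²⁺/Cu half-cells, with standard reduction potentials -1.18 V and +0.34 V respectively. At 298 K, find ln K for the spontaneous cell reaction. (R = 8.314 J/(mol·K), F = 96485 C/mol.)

ln K = 118.4

E°_cell = +0.34 − (-1.18) = 1.52 V, with n = 2 electrons transferred.
At equilibrium E = 0, so the Nernst equation gives ln K = nFE°/RT = (2)(96485)(1.52)/((8.314)(298)) = 118.39.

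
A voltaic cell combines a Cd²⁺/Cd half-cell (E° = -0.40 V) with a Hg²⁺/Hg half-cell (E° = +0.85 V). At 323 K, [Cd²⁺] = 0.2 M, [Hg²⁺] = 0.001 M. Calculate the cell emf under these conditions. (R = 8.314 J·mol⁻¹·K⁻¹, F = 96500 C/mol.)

The Hg²⁺/Hg couple has the higher reduction potential and acts as the cathode, so E°_cell = +0.85 − (-0.40) = 1.25 V.
Balancing electrons gives n = 2; the reaction quotient is Q = [Cd²⁺]/[Hg²⁺] = 200.
E = E° − (RT/nF) ln Q = 1.25 − (8.314×323)/(2×96500) × (5.298) = 1.250 − 0.074 = 1.176 V.

1.18 V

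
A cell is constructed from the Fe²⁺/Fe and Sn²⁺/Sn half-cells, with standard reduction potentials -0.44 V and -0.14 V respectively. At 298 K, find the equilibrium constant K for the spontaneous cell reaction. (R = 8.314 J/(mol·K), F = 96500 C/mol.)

E°_cell = -0.14 − (-0.44) = 0.30 V, with n = 2 electrons transferred.
At equilibrium E = 0, so the Nernst equation gives ln K = nFE°/RT = (2)(96500)(0.30)/((8.314)(298)) = 23.37.
K = e^23.37 = 1.4 × 10^10.

1.4 × 10^10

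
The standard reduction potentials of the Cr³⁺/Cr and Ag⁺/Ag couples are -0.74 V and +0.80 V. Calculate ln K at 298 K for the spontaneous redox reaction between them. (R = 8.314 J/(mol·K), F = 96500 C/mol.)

ln K = 179.9

E°_cell = +0.80 − (-0.74) = 1.54 V, with n = 3 electrons transferred.
At equilibrium E = 0, so the Nernst equation gives ln K = nFE°/RT = (3)(96500)(1.54)/((8.314)(298)) = 179.95.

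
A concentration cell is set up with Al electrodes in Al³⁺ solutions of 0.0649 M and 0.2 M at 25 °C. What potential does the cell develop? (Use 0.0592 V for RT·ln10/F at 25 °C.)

0.010 V

Both half-cells are Al³⁺/Al, so E°_cell = 0. The concentrated side is the cathode; the cell reaction moves Al³⁺ from high to low concentration with n = 3.
Q = [Al³⁺]_dilute/[Al³⁺]_conc = 0.0649/0.2 = 0.324.
E = 0 − (0.0592/3) log Q = −(0.0592/3)(-0.489) = 0.0096 V.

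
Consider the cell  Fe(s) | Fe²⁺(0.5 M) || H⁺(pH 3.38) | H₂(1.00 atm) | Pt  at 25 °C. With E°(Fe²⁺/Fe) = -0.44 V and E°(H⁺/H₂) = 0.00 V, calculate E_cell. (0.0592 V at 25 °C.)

The hydrogen couple is the cathode, so E°_cell = 0.44 V; n = 2.
[H⁺] = 10^(−3.38) = 4.2 × 10^-4 M, and Q = [Fe²⁺]·P(H₂) / [H⁺]^2 = 2.88 × 10^6.
E = E° − (0.0592/2) log Q = 0.44 − (0.0592/2)(6.459) = 0.249 V.

0.25 V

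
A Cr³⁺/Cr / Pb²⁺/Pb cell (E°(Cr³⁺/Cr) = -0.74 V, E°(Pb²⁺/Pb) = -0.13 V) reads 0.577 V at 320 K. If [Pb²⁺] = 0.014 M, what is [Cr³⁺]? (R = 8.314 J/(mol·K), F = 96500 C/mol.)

From the Nernst equation, ln Q = nF(E° − E)/RT = 6×96500×(0.61 − 0.577)/(8.314×320) = 7.182, so Q = 1320.
With Q = [Cr³⁺]^2/[Pb²⁺]^3 and the known concentrations, [Cr³⁺]^2 in the numerator gives [Cr³⁺] = 0.06 M.

0.06 M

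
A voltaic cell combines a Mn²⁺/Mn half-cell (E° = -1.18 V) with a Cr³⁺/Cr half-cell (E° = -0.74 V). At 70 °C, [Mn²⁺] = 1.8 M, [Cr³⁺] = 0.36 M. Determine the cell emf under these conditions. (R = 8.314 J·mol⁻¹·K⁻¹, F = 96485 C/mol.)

The Cr³⁺/Cr couple has the higher reduction potential and acts as the cathode, so E°_cell = -0.74 − (-1.18) = 0.44 V.
Balancing electrons gives n = 6; the reaction quotient is Q = [Mn²⁺]^3/[Cr³⁺]^2 = 45.0.
E = E° − (RT/nF) ln Q = 0.44 − (8.314×343)/(6×96485) × (3.807) = 0.440 − 0.019 = 0.421 V.

0.421 V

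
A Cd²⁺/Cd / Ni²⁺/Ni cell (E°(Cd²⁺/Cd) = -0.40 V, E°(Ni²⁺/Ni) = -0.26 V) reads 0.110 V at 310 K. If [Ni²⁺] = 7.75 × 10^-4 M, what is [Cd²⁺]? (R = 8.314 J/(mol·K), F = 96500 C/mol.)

0.0073 M

From the Nernst equation, ln Q = nF(E° − E)/RT = 2×96500×(0.14 − 0.110)/(8.314×310) = 2.247, so Q = 9.45.
With Q = [Cd²⁺]/[Ni²⁺] and the known concentrations, [Cd²⁺] in the numerator gives [Cd²⁺] = 0.0073 M.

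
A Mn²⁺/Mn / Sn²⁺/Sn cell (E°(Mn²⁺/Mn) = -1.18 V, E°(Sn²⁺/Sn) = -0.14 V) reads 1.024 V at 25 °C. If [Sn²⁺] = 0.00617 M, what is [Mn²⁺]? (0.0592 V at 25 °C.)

0.021 M

From the Nernst equation, log Q = n(E° − E)/0.0592 = 2(1.04 − 1.024)/0.0592 = 0.541, so Q = 3.47.
With Q = [Mn²⁺]/[Sn²⁺] and the known concentrations, [Mn²⁺] in the numerator gives [Mn²⁺] = 0.021 M.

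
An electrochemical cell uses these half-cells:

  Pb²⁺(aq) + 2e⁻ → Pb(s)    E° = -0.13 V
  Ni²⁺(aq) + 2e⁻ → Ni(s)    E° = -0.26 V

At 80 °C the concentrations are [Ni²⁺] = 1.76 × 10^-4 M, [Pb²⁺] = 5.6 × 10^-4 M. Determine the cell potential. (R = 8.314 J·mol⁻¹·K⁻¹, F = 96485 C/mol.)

The Pb²⁺/Pb couple has the higher reduction potential and acts as the cathode, so E°_cell = -0.13 − (-0.26) = 0.13 V.
Balancing electrons gives n = 2; the reaction quotient is Q = [Ni²⁺]/[Pb²⁺] = 0.314.
E = E° − (RT/nF) ln Q = 0.13 − (8.314×353)/(2×96485) × (-1.157) = 0.130 + 0.018 = 0.148 V.

0.148 V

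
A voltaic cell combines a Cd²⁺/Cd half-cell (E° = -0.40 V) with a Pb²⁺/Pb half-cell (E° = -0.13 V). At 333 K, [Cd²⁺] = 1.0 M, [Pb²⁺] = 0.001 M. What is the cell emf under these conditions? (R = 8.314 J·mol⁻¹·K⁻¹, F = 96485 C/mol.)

0.171 V

The Pb²⁺/Pb couple has the higher reduction potential and acts as the cathode, so E°_cell = -0.13 − (-0.40) = 0.27 V.
Balancing electrons gives n = 2; the reaction quotient is Q = [Cd²⁺]/[Pb²⁺] = 1000.
E = E° − (RT/nF) ln Q = 0.27 − (8.314×333)/(2×96485) × (6.908) = 0.270 − 0.099 = 0.171 V.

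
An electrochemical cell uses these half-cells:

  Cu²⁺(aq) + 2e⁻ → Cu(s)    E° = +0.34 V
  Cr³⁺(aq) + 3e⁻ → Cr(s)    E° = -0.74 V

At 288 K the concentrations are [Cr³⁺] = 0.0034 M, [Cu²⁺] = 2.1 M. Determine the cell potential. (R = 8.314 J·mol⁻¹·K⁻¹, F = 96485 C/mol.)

The Cu²⁺/Cu couple has the higher reduction potential and acts as the cathode, so E°_cell = +0.34 − (-0.74) = 1.08 V.
Balancing electrons gives n = 6; the reaction quotient is Q = [Cr³⁺]^2/[Cu²⁺]^3 = 1.25 × 10^-6.
E = E° − (RT/nF) ln Q = 1.08 − (8.314×288)/(6×96485) × (-13.594) = 1.080 + 0.056 = 1.136 V.

1.14 V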